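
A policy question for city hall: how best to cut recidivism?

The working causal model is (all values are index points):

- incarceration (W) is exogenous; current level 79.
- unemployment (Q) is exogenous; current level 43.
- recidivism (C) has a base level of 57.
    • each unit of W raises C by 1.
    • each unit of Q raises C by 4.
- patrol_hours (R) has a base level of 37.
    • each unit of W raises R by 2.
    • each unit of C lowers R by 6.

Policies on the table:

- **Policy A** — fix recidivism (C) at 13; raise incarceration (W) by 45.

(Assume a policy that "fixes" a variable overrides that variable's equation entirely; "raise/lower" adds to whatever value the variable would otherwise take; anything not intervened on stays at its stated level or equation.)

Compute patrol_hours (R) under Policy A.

207

Policy A (C := 13, W + 45):
  W = 79 + 45 = 124
  Q = 43
  C = 13
  R = 37 + 2·124 − 6·13 = 207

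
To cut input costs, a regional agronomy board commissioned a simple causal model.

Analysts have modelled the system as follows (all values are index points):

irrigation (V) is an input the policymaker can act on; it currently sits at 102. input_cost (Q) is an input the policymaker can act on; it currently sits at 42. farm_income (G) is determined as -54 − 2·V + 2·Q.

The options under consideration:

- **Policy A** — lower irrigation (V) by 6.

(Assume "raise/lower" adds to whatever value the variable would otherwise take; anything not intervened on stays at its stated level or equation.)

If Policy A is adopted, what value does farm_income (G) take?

-162

Policy A (V − 6):
  V = 102 − 6 = 96
  Q = 42
  G = -54 − 2·96 + 2·42 = -162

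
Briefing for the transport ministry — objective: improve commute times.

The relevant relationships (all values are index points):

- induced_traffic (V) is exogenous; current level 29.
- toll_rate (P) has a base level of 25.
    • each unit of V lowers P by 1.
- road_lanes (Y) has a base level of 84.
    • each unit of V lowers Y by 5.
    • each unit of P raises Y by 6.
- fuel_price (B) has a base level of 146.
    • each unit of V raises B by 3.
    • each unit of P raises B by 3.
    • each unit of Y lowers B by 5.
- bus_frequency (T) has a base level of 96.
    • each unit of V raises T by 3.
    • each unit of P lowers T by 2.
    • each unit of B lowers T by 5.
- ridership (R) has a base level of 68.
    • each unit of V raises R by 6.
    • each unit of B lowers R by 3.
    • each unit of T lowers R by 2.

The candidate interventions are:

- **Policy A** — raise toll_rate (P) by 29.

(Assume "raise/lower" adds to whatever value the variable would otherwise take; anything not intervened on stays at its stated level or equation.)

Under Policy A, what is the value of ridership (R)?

Policy A (P + 29):
  V = 29
  P = 25 − 29 (+29 from intervention) = 25
  Y = 84 − 5·29 + 6·25 = 89
  B = 146 + 3·29 + 3·25 − 5·89 = -137
  T = 96 + 3·29 − 2·25 − 5·(-137) = 818
  R = 68 + 6·29 − 3·(-137) − 2·818 = -983

-983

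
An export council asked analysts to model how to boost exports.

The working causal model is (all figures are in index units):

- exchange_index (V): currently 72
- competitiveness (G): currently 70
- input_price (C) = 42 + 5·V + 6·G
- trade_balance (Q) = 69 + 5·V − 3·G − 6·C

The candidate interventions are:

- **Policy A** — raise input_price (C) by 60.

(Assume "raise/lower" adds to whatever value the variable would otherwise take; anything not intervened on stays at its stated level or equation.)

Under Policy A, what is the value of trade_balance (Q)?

Policy A (C + 60):
  V = 72
  G = 70
  C = 42 + 5·72 + 6·70 (+60 from intervention) = 882
  Q = 69 + 5·72 − 3·70 − 6·882 = -5073

-5073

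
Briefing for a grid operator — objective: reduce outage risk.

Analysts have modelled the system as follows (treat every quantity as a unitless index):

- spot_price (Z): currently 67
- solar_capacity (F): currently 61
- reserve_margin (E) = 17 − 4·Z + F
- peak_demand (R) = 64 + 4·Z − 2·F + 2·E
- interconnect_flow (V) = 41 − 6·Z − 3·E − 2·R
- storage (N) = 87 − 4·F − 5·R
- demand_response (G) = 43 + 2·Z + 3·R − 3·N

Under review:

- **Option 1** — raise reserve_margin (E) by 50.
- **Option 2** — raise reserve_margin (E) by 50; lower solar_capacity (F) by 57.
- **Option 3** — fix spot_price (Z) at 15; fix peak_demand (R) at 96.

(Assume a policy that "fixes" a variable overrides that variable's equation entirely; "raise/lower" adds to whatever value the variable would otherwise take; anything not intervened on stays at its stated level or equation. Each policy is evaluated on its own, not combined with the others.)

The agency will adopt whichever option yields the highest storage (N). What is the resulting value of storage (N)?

421

Option 1 (E + 50):
  Z = 67
  F = 61
  E = 17 − 4·67 + 61 (+50 from intervention) = -140
  R = 64 + 4·67 − 2·61 + 2·(-140) = -70
  N = 87 − 4·61 − 5·(-70) = 193
Option 2 (E + 50, F − 57):
  Z = 67
  F = 61 − 57 = 4
  E = 17 − 4·67 + 4 (+50 from intervention) = -197
  R = 64 + 4·67 − 2·4 + 2·(-197) = -70
  N = 87 − 4·4 − 5·(-70) = 421
Option 3 (Z := 15, R := 96):
  Z = 15
  F = 61
  E = 17 − 4·15 + 61 = 18
  R = 96
  N = 87 − 4·61 − 5·96 = -637
Comparing — Option 1: N=193, Option 2: N=421, Option 3: N=-637. Highest is 421 (Option 2).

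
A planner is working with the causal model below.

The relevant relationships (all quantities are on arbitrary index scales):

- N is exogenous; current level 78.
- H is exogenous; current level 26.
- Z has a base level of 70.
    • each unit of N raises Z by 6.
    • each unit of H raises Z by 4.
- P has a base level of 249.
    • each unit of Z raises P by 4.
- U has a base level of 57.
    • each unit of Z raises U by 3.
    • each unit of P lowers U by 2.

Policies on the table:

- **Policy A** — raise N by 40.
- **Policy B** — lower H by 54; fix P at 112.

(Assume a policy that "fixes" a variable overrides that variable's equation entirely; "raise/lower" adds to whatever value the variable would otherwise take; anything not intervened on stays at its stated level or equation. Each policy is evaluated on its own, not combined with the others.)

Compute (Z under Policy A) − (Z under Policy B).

Policy A (N + 40):
  N = 78 + 40 = 118
  H = 26
  Z = 70 + 6·118 + 4·26 = 882
Policy B (H − 54, P := 112):
  N = 78
  H = 26 − 54 = -28
  Z = 70 + 6·78 + 4·(-28) = 426
Z: 882 − 426 = 456

456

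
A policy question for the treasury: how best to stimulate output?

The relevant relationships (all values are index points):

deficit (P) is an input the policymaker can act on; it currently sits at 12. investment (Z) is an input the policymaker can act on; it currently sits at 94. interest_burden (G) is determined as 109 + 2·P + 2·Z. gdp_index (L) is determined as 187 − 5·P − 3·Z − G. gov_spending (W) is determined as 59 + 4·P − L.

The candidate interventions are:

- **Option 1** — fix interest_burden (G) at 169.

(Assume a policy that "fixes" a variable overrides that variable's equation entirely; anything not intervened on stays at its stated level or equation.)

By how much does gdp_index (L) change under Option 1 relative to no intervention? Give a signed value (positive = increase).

152

Baseline:
  P = 12
  Z = 94
  G = 109 + 2·12 + 2·94 = 321
  L = 187 − 5·12 − 3·94 − 321 = -476
Option 1 (G := 169):
  P = 12
  Z = 94
  G = 169
  L = 187 − 5·12 − 3·94 − 169 = -324
Change in L: -324 − (-476) = 152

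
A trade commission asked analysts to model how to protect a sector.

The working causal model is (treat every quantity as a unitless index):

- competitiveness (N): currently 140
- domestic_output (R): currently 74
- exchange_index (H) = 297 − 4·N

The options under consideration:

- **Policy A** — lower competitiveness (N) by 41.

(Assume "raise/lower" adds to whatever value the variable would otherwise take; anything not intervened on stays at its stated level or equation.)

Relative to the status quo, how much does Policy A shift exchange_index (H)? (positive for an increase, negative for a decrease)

164

Baseline:
  N = 140
  H = 297 − 4·140 = -263
Policy A (N − 41):
  N = 140 − 41 = 99
  H = 297 − 4·99 = -99
Change in H: -99 − (-263) = 164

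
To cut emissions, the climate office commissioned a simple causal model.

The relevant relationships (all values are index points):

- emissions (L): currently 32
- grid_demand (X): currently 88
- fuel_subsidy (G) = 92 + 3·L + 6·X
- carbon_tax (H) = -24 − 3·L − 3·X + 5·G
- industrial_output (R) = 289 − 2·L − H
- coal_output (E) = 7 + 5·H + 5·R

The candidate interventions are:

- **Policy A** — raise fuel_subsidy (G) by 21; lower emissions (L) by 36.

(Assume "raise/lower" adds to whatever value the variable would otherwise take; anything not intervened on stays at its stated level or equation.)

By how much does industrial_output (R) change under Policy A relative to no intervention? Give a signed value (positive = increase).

399

Baseline:
  L = 32
  X = 88
  G = 92 + 3·32 + 6·88 = 716
  H = -24 − 3·32 − 3·88 + 5·716 = 3196
  R = 289 − 2·32 − 3196 = -2971
Policy A (G + 21, L − 36):
  L = 32 − 36 = -4
  X = 88
  G = 92 + 3·(-4) + 6·88 (+21 from intervention) = 629
  H = -24 − 3·(-4) − 3·88 + 5·629 = 2869
  R = 289 − 2·(-4) − 2869 = -2572
Change in R: -2572 − (-2971) = 399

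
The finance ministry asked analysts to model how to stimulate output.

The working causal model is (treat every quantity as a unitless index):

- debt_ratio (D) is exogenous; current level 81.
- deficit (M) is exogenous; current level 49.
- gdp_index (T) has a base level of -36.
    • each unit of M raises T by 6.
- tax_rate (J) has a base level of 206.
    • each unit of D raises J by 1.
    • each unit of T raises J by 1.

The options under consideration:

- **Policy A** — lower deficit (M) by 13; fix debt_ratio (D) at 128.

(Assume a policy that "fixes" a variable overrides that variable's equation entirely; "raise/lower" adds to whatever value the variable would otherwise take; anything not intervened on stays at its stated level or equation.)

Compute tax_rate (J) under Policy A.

514

Policy A (M − 13, D := 128):
  D = 128
  M = 49 − 13 = 36
  T = -36 + 6·36 = 180
  J = 206 + 128 + 180 = 514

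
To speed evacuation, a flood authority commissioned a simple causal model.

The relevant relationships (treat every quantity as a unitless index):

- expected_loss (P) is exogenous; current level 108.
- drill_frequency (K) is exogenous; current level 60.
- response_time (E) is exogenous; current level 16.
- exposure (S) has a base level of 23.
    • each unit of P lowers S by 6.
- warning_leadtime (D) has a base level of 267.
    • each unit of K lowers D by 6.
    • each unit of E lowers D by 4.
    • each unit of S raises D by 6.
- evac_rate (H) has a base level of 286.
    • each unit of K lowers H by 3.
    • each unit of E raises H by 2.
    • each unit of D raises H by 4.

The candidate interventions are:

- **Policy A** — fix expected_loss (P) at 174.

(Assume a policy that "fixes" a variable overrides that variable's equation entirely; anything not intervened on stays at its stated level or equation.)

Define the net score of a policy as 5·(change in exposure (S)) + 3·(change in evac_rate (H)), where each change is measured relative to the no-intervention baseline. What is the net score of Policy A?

-30492

Baseline:
  P = 108
  K = 60
  E = 16
  S = 23 − 6·108 = -625
  D = 267 − 6·60 − 4·16 + 6·(-625) = -3907
  H = 286 − 3·60 + 2·16 + 4·(-3907) = -15490
Policy A (P := 174):
  P = 174
  K = 60
  E = 16
  S = 23 − 6·174 = -1021
  D = 267 − 6·60 − 4·16 + 6·(-1021) = -6283
  H = 286 − 3·60 + 2·16 + 4·(-6283) = -24994
ΔS = -1021 − (-625) = -396; ΔH = -24994 − (-15490) = -9504
Score = 5·(-396) + 3·(-9504) = -30492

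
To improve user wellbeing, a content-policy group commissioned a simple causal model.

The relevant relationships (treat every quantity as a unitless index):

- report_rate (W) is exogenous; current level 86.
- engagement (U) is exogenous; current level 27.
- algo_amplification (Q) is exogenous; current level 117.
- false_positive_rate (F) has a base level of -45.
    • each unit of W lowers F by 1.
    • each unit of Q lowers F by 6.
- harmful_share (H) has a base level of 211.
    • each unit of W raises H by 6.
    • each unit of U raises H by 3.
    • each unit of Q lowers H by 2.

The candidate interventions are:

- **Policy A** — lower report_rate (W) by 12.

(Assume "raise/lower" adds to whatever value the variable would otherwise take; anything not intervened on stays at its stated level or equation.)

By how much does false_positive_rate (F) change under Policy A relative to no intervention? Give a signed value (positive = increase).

Baseline:
  W = 86
  Q = 117
  F = -45 − 86 − 6·117 = -833
Policy A (W − 12):
  W = 86 − 12 = 74
  Q = 117
  F = -45 − 74 − 6·117 = -821
Change in F: -821 − (-833) = 12

12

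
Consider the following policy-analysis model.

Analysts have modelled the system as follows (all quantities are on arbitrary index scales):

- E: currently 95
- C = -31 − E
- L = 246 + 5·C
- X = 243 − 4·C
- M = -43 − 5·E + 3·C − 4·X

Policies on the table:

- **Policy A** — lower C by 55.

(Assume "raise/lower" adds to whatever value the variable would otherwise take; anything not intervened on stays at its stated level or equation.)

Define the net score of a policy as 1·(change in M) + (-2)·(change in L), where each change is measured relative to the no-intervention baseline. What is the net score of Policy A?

Baseline:
  E = 95
  C = -31 − 95 = -126
  L = 246 + 5·(-126) = -384
  X = 243 − 4·(-126) = 747
  M = -43 − 5·95 + 3·(-126) − 4·747 = -3884
Policy A (C − 55):
  E = 95
  C = -31 − 95 (−55 from intervention) = -181
  L = 246 + 5·(-181) = -659
  X = 243 − 4·(-181) = 967
  M = -43 − 5·95 + 3·(-181) − 4·967 = -4929
ΔM = -4929 − (-3884) = -1045; ΔL = -659 − (-384) = -275
Score = 1·(-1045) + (-2)·(-275) = -495

-495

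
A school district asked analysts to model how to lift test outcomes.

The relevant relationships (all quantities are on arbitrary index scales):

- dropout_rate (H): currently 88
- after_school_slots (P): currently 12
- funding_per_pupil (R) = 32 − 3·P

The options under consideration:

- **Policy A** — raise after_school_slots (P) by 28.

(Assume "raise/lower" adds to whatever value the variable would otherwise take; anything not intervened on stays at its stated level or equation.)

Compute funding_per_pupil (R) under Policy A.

-88

Policy A (P + 28):
  P = 12 + 28 = 40
  R = 32 − 3·40 = -88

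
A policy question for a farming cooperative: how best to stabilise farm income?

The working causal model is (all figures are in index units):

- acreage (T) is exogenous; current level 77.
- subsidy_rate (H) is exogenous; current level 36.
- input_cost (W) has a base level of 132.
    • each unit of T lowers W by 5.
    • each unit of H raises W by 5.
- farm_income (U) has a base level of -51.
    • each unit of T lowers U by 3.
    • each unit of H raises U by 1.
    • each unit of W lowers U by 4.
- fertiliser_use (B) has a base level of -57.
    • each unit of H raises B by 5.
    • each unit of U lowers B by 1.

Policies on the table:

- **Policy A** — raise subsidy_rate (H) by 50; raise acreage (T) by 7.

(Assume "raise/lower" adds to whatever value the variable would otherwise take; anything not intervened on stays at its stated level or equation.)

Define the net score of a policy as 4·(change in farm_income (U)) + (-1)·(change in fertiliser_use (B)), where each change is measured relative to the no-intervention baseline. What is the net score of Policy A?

Baseline:
  T = 77
  H = 36
  W = 132 − 5·77 + 5·36 = -73
  U = -51 − 3·77 + 36 − 4·(-73) = 46
  B = -57 + 5·36 − 46 = 77
Policy A (H + 50, T + 7):
  T = 77 + 7 = 84
  H = 36 + 50 = 86
  W = 132 − 5·84 + 5·86 = 142
  U = -51 − 3·84 + 86 − 4·142 = -785
  B = -57 + 5·86 − (-785) = 1158
ΔU = -785 − 46 = -831; ΔB = 1158 − 77 = 1081
Score = 4·(-831) + (-1)·1081 = -4405

-4405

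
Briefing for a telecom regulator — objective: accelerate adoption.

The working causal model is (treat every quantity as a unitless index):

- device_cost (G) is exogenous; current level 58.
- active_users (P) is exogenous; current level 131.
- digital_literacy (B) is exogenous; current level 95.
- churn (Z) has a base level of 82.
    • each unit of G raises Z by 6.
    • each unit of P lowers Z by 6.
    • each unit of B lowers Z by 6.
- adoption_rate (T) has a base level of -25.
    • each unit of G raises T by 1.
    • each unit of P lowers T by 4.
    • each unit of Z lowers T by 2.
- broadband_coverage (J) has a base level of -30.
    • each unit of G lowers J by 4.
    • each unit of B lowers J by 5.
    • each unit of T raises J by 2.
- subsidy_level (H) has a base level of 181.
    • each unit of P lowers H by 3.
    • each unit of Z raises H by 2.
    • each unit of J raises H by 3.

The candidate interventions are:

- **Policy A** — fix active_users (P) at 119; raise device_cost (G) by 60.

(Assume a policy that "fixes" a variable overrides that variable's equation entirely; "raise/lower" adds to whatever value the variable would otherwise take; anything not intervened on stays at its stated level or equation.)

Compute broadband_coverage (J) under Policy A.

233

Policy A (P := 119, G + 60):
  G = 58 + 60 = 118
  P = 119
  B = 95
  Z = 82 + 6·118 − 6·119 − 6·95 = -494
  T = -25 + 118 − 4·119 − 2·(-494) = 605
  J = -30 − 4·118 − 5·95 + 2·605 = 233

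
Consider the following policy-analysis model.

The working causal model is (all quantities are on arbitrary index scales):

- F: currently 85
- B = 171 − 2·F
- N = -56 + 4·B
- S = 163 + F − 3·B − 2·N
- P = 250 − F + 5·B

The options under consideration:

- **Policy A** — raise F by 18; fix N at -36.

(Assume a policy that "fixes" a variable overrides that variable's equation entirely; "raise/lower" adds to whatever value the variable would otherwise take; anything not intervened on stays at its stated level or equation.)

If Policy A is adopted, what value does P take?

Policy A (F + 18, N := -36):
  F = 85 + 18 = 103
  B = 171 − 2·103 = -35
  P = 250 − 103 + 5·(-35) = -28

-28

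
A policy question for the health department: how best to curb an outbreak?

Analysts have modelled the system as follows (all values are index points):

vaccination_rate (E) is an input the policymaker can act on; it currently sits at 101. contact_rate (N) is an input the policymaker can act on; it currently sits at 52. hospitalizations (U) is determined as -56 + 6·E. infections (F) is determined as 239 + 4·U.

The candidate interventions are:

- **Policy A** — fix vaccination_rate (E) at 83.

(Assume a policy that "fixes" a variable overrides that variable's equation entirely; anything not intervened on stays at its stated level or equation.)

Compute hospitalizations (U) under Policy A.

442

Policy A (E := 83):
  E = 83
  U = -56 + 6·83 = 442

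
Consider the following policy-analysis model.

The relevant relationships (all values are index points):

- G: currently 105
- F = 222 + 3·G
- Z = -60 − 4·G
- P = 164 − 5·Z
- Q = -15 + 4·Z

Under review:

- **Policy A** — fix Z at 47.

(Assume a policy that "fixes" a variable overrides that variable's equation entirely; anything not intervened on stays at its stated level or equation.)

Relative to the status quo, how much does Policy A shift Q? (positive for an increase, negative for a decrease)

Baseline:
  G = 105
  Z = -60 − 4·105 = -480
  Q = -15 + 4·(-480) = -1935
Policy A (Z := 47):
  G = 105
  Z = 47
  Q = -15 + 4·47 = 173
Change in Q: 173 − (-1935) = 2108

2108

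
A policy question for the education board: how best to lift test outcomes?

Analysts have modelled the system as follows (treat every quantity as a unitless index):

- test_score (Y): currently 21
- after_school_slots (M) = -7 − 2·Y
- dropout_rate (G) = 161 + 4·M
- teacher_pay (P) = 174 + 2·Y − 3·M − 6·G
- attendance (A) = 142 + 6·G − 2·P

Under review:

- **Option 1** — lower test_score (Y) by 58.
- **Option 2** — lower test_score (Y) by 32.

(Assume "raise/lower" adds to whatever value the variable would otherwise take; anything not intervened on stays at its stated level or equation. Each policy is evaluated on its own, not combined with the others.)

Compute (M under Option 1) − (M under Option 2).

52

Option 1 (Y − 58):
  Y = 21 − 58 = -37
  M = -7 − 2·(-37) = 67
Option 2 (Y − 32):
  Y = 21 − 32 = -11
  M = -7 − 2·(-11) = 15
M: 67 − 15 = 52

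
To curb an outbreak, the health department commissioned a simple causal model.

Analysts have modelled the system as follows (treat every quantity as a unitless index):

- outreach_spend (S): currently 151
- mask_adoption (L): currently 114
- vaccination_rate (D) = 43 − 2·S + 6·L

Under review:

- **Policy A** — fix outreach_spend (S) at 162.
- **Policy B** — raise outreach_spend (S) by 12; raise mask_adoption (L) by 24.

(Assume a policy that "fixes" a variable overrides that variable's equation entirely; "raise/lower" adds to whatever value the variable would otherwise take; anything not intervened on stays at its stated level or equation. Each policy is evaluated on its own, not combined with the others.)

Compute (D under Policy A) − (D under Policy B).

Policy A (S := 162):
  S = 162
  L = 114
  D = 43 − 2·162 + 6·114 = 403
Policy B (S + 12, L + 24):
  S = 151 + 12 = 163
  L = 114 + 24 = 138
  D = 43 − 2·163 + 6·138 = 545
D: 403 − 545 = -142

-142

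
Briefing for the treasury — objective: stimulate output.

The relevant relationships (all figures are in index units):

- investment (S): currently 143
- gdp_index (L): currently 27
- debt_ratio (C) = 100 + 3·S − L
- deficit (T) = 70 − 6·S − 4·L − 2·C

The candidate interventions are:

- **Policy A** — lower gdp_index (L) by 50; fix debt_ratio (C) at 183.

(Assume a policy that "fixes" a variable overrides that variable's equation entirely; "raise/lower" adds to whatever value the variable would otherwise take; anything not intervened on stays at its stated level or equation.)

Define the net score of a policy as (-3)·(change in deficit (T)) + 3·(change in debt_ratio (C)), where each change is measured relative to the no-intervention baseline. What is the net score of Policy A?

-3471

Baseline:
  S = 143
  L = 27
  C = 100 + 3·143 − 27 = 502
  T = 70 − 6·143 − 4·27 − 2·502 = -1900
Policy A (L − 50, C := 183):
  S = 143
  L = 27 − 50 = -23
  C = 183
  T = 70 − 6·143 − 4·(-23) − 2·183 = -1062
ΔT = -1062 − (-1900) = 838; ΔC = 183 − 502 = -319
Score = (-3)·838 + 3·(-319) = -3471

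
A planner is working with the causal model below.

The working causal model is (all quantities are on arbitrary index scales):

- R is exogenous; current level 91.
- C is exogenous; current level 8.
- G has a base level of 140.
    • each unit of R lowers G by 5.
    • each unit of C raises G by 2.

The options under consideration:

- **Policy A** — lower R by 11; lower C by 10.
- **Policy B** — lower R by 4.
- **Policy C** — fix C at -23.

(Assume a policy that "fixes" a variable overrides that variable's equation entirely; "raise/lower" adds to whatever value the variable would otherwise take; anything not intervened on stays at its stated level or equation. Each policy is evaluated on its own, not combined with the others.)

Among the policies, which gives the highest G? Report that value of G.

Policy A (R − 11, C − 10):
  R = 91 − 11 = 80
  C = 8 − 10 = -2
  G = 140 − 5·80 + 2·(-2) = -264
Policy B (R − 4):
  R = 91 − 4 = 87
  C = 8
  G = 140 − 5·87 + 2·8 = -279
Policy C (C := -23):
  R = 91
  C = -23
  G = 140 − 5·91 + 2·(-23) = -361
Comparing — Policy A: G=-264, Policy B: G=-279, Policy C: G=-361. Highest is -264 (Policy A).

-264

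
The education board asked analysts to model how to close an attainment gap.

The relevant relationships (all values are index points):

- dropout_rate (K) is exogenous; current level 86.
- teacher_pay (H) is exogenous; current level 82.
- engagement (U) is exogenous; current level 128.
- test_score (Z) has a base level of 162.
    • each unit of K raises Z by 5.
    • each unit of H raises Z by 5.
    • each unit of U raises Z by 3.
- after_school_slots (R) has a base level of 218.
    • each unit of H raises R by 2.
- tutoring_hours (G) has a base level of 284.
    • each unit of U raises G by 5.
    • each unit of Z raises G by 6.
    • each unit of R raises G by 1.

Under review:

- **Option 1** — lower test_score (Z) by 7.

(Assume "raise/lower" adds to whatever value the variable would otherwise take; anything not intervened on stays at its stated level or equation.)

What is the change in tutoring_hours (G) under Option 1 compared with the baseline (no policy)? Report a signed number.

Baseline:
  K = 86
  H = 82
  U = 128
  Z = 162 + 5·86 + 5·82 + 3·128 = 1386
  R = 218 + 2·82 = 382
  G = 284 + 5·128 + 6·1386 + 382 = 9622
Option 1 (Z − 7):
  K = 86
  H = 82
  U = 128
  Z = 162 + 5·86 + 5·82 + 3·128 (−7 from intervention) = 1379
  R = 218 + 2·82 = 382
  G = 284 + 5·128 + 6·1379 + 382 = 9580
Change in G: 9580 − 9622 = -42

-42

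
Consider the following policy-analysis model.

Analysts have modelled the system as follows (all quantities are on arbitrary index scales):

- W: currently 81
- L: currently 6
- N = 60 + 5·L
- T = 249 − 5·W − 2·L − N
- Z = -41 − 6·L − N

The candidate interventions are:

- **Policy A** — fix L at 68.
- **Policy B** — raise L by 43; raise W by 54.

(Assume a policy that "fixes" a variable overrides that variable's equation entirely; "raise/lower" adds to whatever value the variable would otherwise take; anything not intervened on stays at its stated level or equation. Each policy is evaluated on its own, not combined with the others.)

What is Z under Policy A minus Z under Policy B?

-209

Policy A (L := 68):
  L = 68
  N = 60 + 5·68 = 400
  Z = -41 − 6·68 − 400 = -849
Policy B (L + 43, W + 54):
  L = 6 + 43 = 49
  N = 60 + 5·49 = 305
  Z = -41 − 6·49 − 305 = -640
Z: -849 − (-640) = -209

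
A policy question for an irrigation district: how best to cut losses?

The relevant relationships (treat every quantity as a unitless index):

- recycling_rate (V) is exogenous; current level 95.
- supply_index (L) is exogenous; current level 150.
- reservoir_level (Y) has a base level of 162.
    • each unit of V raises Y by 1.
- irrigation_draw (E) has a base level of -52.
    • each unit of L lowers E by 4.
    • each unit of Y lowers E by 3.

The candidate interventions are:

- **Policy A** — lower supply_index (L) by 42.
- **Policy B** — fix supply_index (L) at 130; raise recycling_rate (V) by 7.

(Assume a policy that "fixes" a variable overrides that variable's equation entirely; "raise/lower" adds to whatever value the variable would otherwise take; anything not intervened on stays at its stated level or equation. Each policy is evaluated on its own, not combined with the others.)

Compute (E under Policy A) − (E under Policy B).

Policy A (L − 42):
  V = 95
  L = 150 − 42 = 108
  Y = 162 + 95 = 257
  E = -52 − 4·108 − 3·257 = -1255
Policy B (L := 130, V + 7):
  V = 95 + 7 = 102
  L = 130
  Y = 162 + 102 = 264
  E = -52 − 4·130 − 3·264 = -1364
E: -1255 − (-1364) = 109

109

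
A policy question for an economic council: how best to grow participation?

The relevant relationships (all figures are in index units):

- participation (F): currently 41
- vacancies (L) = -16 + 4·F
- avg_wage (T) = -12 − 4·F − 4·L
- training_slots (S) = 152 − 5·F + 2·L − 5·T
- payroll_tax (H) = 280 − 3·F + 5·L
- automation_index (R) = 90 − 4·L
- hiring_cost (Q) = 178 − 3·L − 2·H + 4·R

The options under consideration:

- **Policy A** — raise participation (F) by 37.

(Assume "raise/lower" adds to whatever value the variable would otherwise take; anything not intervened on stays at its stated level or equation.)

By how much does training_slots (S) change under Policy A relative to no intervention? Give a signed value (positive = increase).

Baseline:
  F = 41
  L = -16 + 4·41 = 148
  T = -12 − 4·41 − 4·148 = -768
  S = 152 − 5·41 + 2·148 − 5·(-768) = 4083
Policy A (F + 37):
  F = 41 + 37 = 78
  L = -16 + 4·78 = 296
  T = -12 − 4·78 − 4·296 = -1508
  S = 152 − 5·78 + 2·296 − 5·(-1508) = 7894
Change in S: 7894 − 4083 = 3811

3811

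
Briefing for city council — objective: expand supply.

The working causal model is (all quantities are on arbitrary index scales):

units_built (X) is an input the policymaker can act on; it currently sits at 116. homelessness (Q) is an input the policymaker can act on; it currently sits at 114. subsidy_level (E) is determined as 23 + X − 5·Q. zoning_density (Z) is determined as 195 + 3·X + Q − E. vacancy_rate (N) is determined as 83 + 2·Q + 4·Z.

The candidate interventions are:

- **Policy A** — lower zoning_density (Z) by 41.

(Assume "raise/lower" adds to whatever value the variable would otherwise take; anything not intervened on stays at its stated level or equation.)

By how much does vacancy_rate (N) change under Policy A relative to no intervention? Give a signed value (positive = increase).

-164

Baseline:
  X = 116
  Q = 114
  E = 23 + 116 − 5·114 = -431
  Z = 195 + 3·116 + 114 − (-431) = 1088
  N = 83 + 2·114 + 4·1088 = 4663
Policy A (Z − 41):
  X = 116
  Q = 114
  E = 23 + 116 − 5·114 = -431
  Z = 195 + 3·116 + 114 − (-431) (−41 from intervention) = 1047
  N = 83 + 2·114 + 4·1047 = 4499
Change in N: 4499 − 4663 = -164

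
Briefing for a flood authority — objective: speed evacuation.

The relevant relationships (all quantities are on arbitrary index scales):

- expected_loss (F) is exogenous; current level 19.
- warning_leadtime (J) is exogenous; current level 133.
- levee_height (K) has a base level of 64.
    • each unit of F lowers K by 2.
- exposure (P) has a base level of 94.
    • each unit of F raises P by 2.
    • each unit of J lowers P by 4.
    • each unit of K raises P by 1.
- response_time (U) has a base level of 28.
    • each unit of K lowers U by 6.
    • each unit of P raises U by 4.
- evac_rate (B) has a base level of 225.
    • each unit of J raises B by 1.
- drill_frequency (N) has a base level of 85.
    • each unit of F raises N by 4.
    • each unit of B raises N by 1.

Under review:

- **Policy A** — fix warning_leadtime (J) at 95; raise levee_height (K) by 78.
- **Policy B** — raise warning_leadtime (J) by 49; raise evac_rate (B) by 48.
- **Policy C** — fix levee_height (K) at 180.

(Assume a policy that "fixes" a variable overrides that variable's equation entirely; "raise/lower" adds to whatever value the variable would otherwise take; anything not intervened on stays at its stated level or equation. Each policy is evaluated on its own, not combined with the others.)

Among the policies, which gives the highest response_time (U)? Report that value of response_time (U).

Policy A (J := 95, K + 78):
  F = 19
  J = 95
  K = 64 − 2·19 (+78 from intervention) = 104
  P = 94 + 2·19 − 4·95 + 104 = -144
  U = 28 − 6·104 + 4·(-144) = -1172
Policy B (J + 49, B + 48):
  F = 19
  J = 133 + 49 = 182
  K = 64 − 2·19 = 26
  P = 94 + 2·19 − 4·182 + 26 = -570
  U = 28 − 6·26 + 4·(-570) = -2408
Policy C (K := 180):
  F = 19
  J = 133
  K = 180
  P = 94 + 2·19 − 4·133 + 180 = -220
  U = 28 − 6·180 + 4·(-220) = -1932
Comparing — Policy A: U=-1172, Policy B: U=-2408, Policy C: U=-1932. Highest is -1172 (Policy A).

-1172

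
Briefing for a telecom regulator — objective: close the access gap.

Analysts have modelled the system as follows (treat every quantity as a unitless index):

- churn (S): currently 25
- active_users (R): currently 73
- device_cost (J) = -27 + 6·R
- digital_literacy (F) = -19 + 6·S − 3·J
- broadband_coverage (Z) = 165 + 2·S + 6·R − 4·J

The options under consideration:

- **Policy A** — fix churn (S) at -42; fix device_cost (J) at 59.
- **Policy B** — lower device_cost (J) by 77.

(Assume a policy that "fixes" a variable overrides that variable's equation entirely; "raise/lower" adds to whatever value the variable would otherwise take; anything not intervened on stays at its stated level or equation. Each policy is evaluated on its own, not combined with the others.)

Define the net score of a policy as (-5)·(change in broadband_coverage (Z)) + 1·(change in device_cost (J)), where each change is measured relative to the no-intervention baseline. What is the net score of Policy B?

Baseline:
  S = 25
  R = 73
  J = -27 + 6·73 = 411
  Z = 165 + 2·25 + 6·73 − 4·411 = -991
Policy B (J − 77):
  S = 25
  R = 73
  J = -27 + 6·73 (−77 from intervention) = 334
  Z = 165 + 2·25 + 6·73 − 4·334 = -683
ΔZ = -683 − (-991) = 308; ΔJ = 334 − 411 = -77
Score = (-5)·308 + 1·(-77) = -1617

-1617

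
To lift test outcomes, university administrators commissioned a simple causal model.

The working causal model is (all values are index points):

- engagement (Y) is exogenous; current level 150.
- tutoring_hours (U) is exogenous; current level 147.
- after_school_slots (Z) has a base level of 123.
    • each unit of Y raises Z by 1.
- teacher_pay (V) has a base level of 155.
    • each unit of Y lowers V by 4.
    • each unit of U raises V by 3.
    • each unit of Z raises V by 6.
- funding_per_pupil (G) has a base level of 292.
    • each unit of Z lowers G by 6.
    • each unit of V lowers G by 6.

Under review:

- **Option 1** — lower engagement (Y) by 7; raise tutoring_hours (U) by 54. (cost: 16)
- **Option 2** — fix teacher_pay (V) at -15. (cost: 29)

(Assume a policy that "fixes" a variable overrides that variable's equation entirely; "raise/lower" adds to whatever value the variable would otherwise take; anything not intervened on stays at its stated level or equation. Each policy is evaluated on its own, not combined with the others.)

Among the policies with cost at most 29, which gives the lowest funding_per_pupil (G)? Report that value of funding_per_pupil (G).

Option 1 (Y − 7, U + 54):
  Y = 150 − 7 = 143
  U = 147 + 54 = 201
  Z = 123 + 143 = 266
  V = 155 − 4·143 + 3·201 + 6·266 = 1782
  G = 292 − 6·266 − 6·1782 = -11996
Option 2 (V := -15):
  Y = 150
  U = 147
  Z = 123 + 150 = 273
  V = -15
  G = 292 − 6·273 − 6·(-15) = -1256
Comparing — Option 1: G=-11996, Option 2: G=-1256. Lowest is -11996 (Option 1).

-11996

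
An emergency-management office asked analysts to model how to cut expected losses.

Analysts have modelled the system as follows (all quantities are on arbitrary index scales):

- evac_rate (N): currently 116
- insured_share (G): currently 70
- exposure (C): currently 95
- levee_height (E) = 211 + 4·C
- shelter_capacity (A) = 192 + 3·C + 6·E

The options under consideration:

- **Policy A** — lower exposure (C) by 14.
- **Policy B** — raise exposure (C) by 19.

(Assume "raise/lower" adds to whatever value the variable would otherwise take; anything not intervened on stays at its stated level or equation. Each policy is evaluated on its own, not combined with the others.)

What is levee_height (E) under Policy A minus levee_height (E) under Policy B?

Policy A (C − 14):
  C = 95 − 14 = 81
  E = 211 + 4·81 = 535
Policy B (C + 19):
  C = 95 + 19 = 114
  E = 211 + 4·114 = 667
E: 535 − 667 = -132

-132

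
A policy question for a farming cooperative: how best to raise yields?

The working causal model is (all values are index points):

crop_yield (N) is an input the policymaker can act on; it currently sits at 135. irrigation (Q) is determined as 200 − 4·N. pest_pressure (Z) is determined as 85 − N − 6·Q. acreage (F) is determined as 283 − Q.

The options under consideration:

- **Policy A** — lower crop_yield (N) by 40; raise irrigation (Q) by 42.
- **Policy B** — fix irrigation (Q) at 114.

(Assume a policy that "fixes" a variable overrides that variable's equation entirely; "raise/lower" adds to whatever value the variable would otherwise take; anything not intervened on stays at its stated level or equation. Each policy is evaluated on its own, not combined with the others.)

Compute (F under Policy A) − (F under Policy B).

Policy A (N − 40, Q + 42):
  N = 135 − 40 = 95
  Q = 200 − 4·95 (+42 from intervention) = -138
  F = 283 − (-138) = 421
Policy B (Q := 114):
  N = 135
  Q = 114
  F = 283 − 114 = 169
F: 421 − 169 = 252

252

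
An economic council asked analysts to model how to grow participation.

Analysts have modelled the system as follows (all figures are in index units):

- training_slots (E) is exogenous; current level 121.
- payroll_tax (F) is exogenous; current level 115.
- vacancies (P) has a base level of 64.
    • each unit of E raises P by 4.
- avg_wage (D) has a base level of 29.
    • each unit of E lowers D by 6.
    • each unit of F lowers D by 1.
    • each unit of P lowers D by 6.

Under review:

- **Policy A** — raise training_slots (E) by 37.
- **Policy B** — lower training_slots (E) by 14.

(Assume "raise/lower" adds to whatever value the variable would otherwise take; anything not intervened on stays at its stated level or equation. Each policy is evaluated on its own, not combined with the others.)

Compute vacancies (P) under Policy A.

696

Policy A (E + 37):
  E = 121 + 37 = 158
  P = 64 + 4·158 = 696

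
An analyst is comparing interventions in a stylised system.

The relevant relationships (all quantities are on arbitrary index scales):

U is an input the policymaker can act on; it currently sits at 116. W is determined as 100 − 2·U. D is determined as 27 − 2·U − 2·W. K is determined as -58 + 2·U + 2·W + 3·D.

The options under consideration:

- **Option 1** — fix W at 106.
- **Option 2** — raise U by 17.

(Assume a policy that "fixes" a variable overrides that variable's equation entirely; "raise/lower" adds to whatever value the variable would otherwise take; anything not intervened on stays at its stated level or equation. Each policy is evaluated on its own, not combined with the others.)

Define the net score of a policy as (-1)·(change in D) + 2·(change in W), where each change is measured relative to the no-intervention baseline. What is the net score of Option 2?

Baseline:
  U = 116
  W = 100 − 2·116 = -132
  D = 27 − 2·116 − 2·(-132) = 59
Option 2 (U + 17):
  U = 116 + 17 = 133
  W = 100 − 2·133 = -166
  D = 27 − 2·133 − 2·(-166) = 93
ΔD = 93 − 59 = 34; ΔW = -166 − (-132) = -34
Score = (-1)·34 + 2·(-34) = -102

-102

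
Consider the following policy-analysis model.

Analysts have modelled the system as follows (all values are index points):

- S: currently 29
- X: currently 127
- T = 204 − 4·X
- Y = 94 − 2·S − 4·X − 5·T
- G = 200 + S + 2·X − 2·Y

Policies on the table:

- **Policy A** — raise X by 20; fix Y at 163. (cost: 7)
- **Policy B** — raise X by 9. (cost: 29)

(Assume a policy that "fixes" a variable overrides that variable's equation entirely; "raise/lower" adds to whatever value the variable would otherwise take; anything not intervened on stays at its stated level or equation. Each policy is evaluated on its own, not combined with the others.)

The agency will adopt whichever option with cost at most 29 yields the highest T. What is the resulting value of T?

Policy A (X + 20, Y := 163):
  X = 127 + 20 = 147
  T = 204 − 4·147 = -384
Policy B (X + 9):
  X = 127 + 9 = 136
  T = 204 − 4·136 = -340
Comparing — Policy A: T=-384, Policy B: T=-340. Highest is -340 (Policy B).

-340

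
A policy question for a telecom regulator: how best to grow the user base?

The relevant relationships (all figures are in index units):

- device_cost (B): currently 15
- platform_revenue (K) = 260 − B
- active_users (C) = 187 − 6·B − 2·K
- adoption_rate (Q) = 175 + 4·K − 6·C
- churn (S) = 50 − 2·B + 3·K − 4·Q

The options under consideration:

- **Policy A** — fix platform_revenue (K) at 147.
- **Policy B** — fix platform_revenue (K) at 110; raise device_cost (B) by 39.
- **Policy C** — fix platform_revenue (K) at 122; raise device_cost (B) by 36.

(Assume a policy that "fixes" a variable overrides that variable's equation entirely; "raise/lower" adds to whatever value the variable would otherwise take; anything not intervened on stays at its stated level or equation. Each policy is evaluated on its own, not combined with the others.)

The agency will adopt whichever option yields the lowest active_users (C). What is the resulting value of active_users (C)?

-363

Policy A (K := 147):
  B = 15
  K = 147
  C = 187 − 6·15 − 2·147 = -197
Policy B (K := 110, B + 39):
  B = 15 + 39 = 54
  K = 110
  C = 187 − 6·54 − 2·110 = -357
Policy C (K := 122, B + 36):
  B = 15 + 36 = 51
  K = 122
  C = 187 − 6·51 − 2·122 = -363
Comparing — Policy A: C=-197, Policy B: C=-357, Policy C: C=-363. Lowest is -363 (Policy C).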